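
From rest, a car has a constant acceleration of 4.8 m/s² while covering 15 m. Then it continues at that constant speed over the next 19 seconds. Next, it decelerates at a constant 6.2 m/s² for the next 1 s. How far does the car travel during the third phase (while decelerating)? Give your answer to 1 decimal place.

8.9 m

Phase 1 (accelerating): v₀ = 0 m/s, a = 4.8 m/s².
v² = v₀² + 2aΔx = 0² + 2·4.8·15 = 144 → v = 12.0 m/s
t = (v − v₀)/a = (12.0 − 0)/4.8 = 2.50 s

Phase 2 (constant speed): v₀ = 12.0 m/s, a = 0 m/s².
v = v₀ + at = 12.0 + (0)(19) = 12.0 m/s
Δx = v₀t + ½at² = 12.0·19 + 0.5·0·19² = 228 m

Phase 3 (decelerating): v₀ = 12.0 m/s, a = -6.2 m/s².
v = v₀ + at = 12.0 + (-6.2)(1) = 5.80 m/s
Δx = v₀t + ½at² = 12.0·1 + 0.5·-6.2·1² = 8.90 m
Distance in phase 3 = 8.90 m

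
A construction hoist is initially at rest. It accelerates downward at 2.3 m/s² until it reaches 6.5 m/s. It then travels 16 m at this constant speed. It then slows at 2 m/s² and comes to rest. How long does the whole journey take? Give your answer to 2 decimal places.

8.54 s

Phase 1 (accelerating): v₀ = 0 m/s, a = 2.3 m/s².
v = v₀ + at → t = (6.5 − 0) / 2.3 = 2.83 s
v² = v₀² + 2aΔx → Δx = (6.5² − 0²)/(2·2.3) = 9.18 m

Phase 2 (constant speed): v₀ = 6.50 m/s, a = 0 m/s².
Constant speed: t = d/v = 16/6.50 = 2.46 s

Phase 3 (decelerating): v₀ = 6.50 m/s, a = -2 m/s².
v = v₀ + at → t = (0 − 6.50) / -2 = 3.25 s
v² = v₀² + 2aΔx → Δx = (0² − 6.50²)/(2·-2) = 10.6 m
Total time = 2.83 + 2.46 + 3.25 = 8.54 s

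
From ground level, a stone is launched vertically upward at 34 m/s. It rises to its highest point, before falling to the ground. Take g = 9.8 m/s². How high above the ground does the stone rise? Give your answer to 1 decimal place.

59.0 m

Phase 1 (rising): v₀ = 34.0 m/s, a = -9.8 m/s².
v = v₀ + at → t = (0 − 34.0) / -9.8 = 3.47 s
v² = v₀² + 2aΔx → Δx = (0² − 34.0²)/(2·-9.8) = 59.0 m
Maximum height = 59.0 m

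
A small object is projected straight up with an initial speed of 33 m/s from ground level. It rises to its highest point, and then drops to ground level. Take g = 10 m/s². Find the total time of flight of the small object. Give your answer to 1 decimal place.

6.6 s

Phase 1 (rising): v₀ = 33.0 m/s, a = -10 m/s².
v = v₀ + at → t = (0 − 33.0) / -10 = 3.30 s
v² = v₀² + 2aΔx → Δx = (0² − 33.0²)/(2·-10) = 54.5 m

Phase 2 (falling): v₀ = 0 m/s, a = -10 m/s².
Falls 54.5 m from rest: t = √(2·54.5/10) = 3.30 s; v = g·t = 33.0 m/s.
Total time = 3.30 + 3.30 = 6.60 s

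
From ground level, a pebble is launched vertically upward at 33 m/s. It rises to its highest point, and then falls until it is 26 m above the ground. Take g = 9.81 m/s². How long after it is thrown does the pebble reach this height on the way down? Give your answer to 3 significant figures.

5.82 s

Phase 1 (rising): v₀ = 33.0 m/s, a = -9.81 m/s².
v = v₀ + at → t = (0 − 33.0) / -9.81 = 3.36 s
v² = v₀² + 2aΔx → Δx = (0² − 33.0²)/(2·-9.81) = 55.5 m

Phase 2 (falling): v₀ = 0 m/s, a = -9.81 m/s².
Falls 29.5 m from rest: t = √(2·29.5/9.81) = 2.45 s; v = g·t = 24.1 m/s.
Total time = 3.36 + 2.45 = 5.82 s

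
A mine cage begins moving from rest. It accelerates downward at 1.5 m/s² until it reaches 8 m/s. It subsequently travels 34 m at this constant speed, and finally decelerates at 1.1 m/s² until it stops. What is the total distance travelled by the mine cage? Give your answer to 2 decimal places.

84.42 m

Phase 1 (accelerating): v₀ = 0 m/s, a = 1.5 m/s².
v = v₀ + at → t = (8 − 0) / 1.5 = 5.33 s
v² = v₀² + 2aΔx → Δx = (8² − 0²)/(2·1.5) = 21.3 m

Phase 2 (constant speed): v₀ = 8.00 m/s, a = 0 m/s².
Constant speed: t = d/v = 34/8.00 = 4.25 s

Phase 3 (decelerating): v₀ = 8.00 m/s, a = -1.1 m/s².
v = v₀ + at → t = (0 − 8.00) / -1.1 = 7.27 s
v² = v₀² + 2aΔx → Δx = (0² − 8.00²)/(2·-1.1) = 29.1 m
Total distance = 21.3 + 34.0 + 29.1 = 84.4 m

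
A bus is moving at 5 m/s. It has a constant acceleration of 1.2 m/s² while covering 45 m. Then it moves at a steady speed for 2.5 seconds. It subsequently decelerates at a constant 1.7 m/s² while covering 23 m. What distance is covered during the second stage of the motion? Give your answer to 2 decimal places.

28.83 m

Phase 1 (accelerating): v₀ = 5.00 m/s, a = 1.2 m/s².
v² = v₀² + 2aΔx = 5.00² + 2·1.2·45 = 133 → v = 11.5 m/s
t = (v − v₀)/a = (11.5 − 5.00)/1.2 = 5.44 s

Phase 2 (constant speed): v₀ = 11.5 m/s, a = 0 m/s².
v = v₀ + at = 11.5 + (0)(2.5) = 11.5 m/s
Δx = v₀t + ½at² = 11.5·2.5 + 0.5·0·2.5² = 28.8 m
Distance in phase 2 = 28.8 m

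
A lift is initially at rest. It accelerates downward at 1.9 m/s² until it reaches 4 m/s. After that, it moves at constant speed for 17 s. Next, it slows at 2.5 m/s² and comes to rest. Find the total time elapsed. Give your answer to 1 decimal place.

20.7 s

Phase 1 (accelerating): v₀ = 0 m/s, a = 1.9 m/s².
v = v₀ + at → t = (4 − 0) / 1.9 = 2.11 s
v² = v₀² + 2aΔx → Δx = (4² − 0²)/(2·1.9) = 4.21 m

Phase 2 (constant speed): v₀ = 4.00 m/s, a = 0 m/s².
v = v₀ + at = 4.00 + (0)(17) = 4.00 m/s
Δx = v₀t + ½at² = 4.00·17 + 0.5·0·17² = 68.0 m

Phase 3 (decelerating): v₀ = 4.00 m/s, a = -2.5 m/s².
v = v₀ + at → t = (0 − 4.00) / -2.5 = 1.60 s
v² = v₀² + 2aΔx → Δx = (0² − 4.00²)/(2·-2.5) = 3.20 m
Total time = 2.11 + 17.0 + 1.60 = 20.7 s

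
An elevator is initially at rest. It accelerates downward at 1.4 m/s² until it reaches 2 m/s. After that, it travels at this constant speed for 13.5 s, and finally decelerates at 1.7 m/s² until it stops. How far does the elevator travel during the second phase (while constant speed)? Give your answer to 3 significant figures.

27.0 m

Phase 1 (accelerating): v₀ = 0 m/s, a = 1.4 m/s².
v = v₀ + at → t = (2 − 0) / 1.4 = 1.43 s
v² = v₀² + 2aΔx → Δx = (2² − 0²)/(2·1.4) = 1.43 m

Phase 2 (constant speed): v₀ = 2.00 m/s, a = 0 m/s².
v = v₀ + at = 2.00 + (0)(13.5) = 2.00 m/s
Δx = v₀t + ½at² = 2.00·13.5 + 0.5·0·13.5² = 27.0 m
Distance in phase 2 = 27.0 m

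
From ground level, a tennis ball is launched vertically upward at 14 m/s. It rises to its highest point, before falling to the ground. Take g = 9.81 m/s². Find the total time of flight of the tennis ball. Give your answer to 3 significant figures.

2.85 s

Phase 1 (rising): v₀ = 14.0 m/s, a = -9.81 m/s².
v = v₀ + at → t = (0 − 14.0) / -9.81 = 1.43 s
v² = v₀² + 2aΔx → Δx = (0² − 14.0²)/(2·-9.81) = 9.99 m

Phase 2 (falling): v₀ = 0 m/s, a = -9.81 m/s².
Falls 9.99 m from rest: t = √(2·9.99/9.81) = 1.43 s; v = g·t = 14.0 m/s.
Total time = 1.43 + 1.43 = 2.85 s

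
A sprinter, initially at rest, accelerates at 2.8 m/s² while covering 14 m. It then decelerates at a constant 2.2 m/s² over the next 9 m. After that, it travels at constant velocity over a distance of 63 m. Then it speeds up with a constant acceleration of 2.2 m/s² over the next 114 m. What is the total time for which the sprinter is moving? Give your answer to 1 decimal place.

22.2 s

Phase 1 (accelerating): v₀ = 0 m/s, a = 2.8 m/s².
v² = v₀² + 2aΔx = 0² + 2·2.8·14 = 78.4 → v = 8.85 m/s
t = (v − v₀)/a = (8.85 − 0)/2.8 = 3.16 s

Phase 2 (decelerating): v₀ = 8.85 m/s, a = -2.2 m/s².
v² = v₀² + 2aΔx = 8.85² + 2·-2.2·9 = 38.8 → v = 6.23 m/s
t = (v − v₀)/a = (6.23 − 8.85)/-2.2 = 1.19 s

Phase 3 (constant speed): v₀ = 6.23 m/s, a = 0 m/s².
Constant speed: t = d/v = 63/6.23 = 10.1 s

Phase 4 (accelerating): v₀ = 6.23 m/s, a = 2.2 m/s².
v² = v₀² + 2aΔx = 6.23² + 2·2.2·114 = 540 → v = 23.2 m/s
t = (v − v₀)/a = (23.2 − 6.23)/2.2 = 7.74 s
Total time = 3.16 + 1.19 + 10.1 + 7.74 = 22.2 s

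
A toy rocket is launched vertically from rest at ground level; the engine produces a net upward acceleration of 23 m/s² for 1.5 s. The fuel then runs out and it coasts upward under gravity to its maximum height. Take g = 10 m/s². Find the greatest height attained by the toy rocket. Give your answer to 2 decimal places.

Phase 1 (powered ascent): v₀ = 0 m/s, a = 23 m/s².
v = v₀ + at = 0 + (23)(1.5) = 34.5 m/s
Δx = v₀t + ½at² = 0·1.5 + 0.5·23·1.5² = 25.9 m

Phase 2 (coasting upward): v₀ = 34.5 m/s, a = -10 m/s².
v = v₀ + at → t = (0 − 34.5) / -10 = 3.45 s
v² = v₀² + 2aΔx → Δx = (0² − 34.5²)/(2·-10) = 59.5 m
Maximum height = 25.9 + 59.5 = 85.4 m

85.39 m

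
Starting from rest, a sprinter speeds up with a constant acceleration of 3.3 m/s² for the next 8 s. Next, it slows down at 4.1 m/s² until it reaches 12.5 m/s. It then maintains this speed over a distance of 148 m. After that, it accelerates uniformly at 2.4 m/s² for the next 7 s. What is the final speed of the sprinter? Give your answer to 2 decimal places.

Phase 1 (accelerating): v₀ = 0 m/s, a = 3.3 m/s².
v = v₀ + at = 0 + (3.3)(8) = 26.4 m/s
Δx = v₀t + ½at² = 0·8 + 0.5·3.3·8² = 106 m

Phase 2 (decelerating): v₀ = 26.4 m/s, a = -4.1 m/s².
v = v₀ + at → t = (12.5 − 26.4) / -4.1 = 3.39 s
v² = v₀² + 2aΔx → Δx = (12.5² − 26.4²)/(2·-4.1) = 65.9 m

Phase 3 (constant speed): v₀ = 12.5 m/s, a = 0 m/s².
Constant speed: t = d/v = 148/12.5 = 11.8 s

Phase 4 (accelerating): v₀ = 12.5 m/s, a = 2.4 m/s².
v = v₀ + at = 12.5 + (2.4)(7) = 29.3 m/s
Δx = v₀t + ½at² = 12.5·7 + 0.5·2.4·7² = 146 m
Final speed = 29.3 m/s

29.30 m/s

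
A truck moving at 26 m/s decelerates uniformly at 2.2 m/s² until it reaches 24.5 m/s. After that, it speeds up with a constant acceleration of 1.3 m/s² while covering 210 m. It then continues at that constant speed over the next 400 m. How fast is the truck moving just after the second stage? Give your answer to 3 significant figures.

33.9 m/s

Phase 1 (decelerating): v₀ = 26.0 m/s, a = -2.2 m/s².
v = v₀ + at → t = (24.5 − 26.0) / -2.2 = 0.682 s
v² = v₀² + 2aΔx → Δx = (24.5² − 26.0²)/(2·-2.2) = 17.2 m

Phase 2 (accelerating): v₀ = 24.5 m/s, a = 1.3 m/s².
v² = v₀² + 2aΔx = 24.5² + 2·1.3·210 = 1150 → v = 33.9 m/s
t = (v − v₀)/a = (33.9 − 24.5)/1.3 = 7.20 s
Speed at end of phase 2 = 33.9 m/s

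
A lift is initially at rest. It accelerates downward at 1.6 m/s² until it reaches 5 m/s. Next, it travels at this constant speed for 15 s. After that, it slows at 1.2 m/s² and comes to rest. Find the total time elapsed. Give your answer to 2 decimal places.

Phase 1 (accelerating): v₀ = 0 m/s, a = 1.6 m/s².
v = v₀ + at → t = (5 − 0) / 1.6 = 3.12 s
v² = v₀² + 2aΔx → Δx = (5² − 0²)/(2·1.6) = 7.81 m

Phase 2 (constant speed): v₀ = 5.00 m/s, a = 0 m/s².
v = v₀ + at = 5.00 + (0)(15) = 5.00 m/s
Δx = v₀t + ½at² = 5.00·15 + 0.5·0·15² = 75.0 m

Phase 3 (decelerating): v₀ = 5.00 m/s, a = -1.2 m/s².
v = v₀ + at → t = (0 − 5.00) / -1.2 = 4.17 s
v² = v₀² + 2aΔx → Δx = (0² − 5.00²)/(2·-1.2) = 10.4 m
Total time = 3.12 + 15.0 + 4.17 = 22.3 s

22.29 s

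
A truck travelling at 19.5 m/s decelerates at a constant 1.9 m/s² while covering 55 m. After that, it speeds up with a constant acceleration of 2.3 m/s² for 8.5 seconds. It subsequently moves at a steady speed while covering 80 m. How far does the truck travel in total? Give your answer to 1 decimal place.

329.3 m

Phase 1 (decelerating): v₀ = 19.5 m/s, a = -1.9 m/s².
v² = v₀² + 2aΔx = 19.5² + 2·-1.9·55 = 171 → v = 13.1 m/s
t = (v − v₀)/a = (13.1 − 19.5)/-1.9 = 3.38 s

Phase 2 (accelerating): v₀ = 13.1 m/s, a = 2.3 m/s².
v = v₀ + at = 13.1 + (2.3)(8.5) = 32.6 m/s
Δx = v₀t + ½at² = 13.1·8.5 + 0.5·2.3·8.5² = 194 m

Phase 3 (constant speed): v₀ = 32.6 m/s, a = 0 m/s².
Constant speed: t = d/v = 80/32.6 = 2.45 s
Total distance = 55.0 + 194 + 80.0 = 329 m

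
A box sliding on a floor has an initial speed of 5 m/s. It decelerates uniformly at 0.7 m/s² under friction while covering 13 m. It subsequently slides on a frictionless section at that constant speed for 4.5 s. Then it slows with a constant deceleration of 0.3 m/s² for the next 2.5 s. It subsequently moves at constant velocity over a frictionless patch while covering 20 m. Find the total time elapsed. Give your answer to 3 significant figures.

Phase 1 (decelerating): v₀ = 5.00 m/s, a = -0.7 m/s².
v² = v₀² + 2aΔx = 5.00² + 2·-0.7·13 = 6.80 → v = 2.61 m/s
t = (v − v₀)/a = (2.61 − 5.00)/-0.7 = 3.42 s

Phase 2 (constant speed): v₀ = 2.61 m/s, a = 0 m/s².
v = v₀ + at = 2.61 + (0)(4.5) = 2.61 m/s
Δx = v₀t + ½at² = 2.61·4.5 + 0.5·0·4.5² = 11.7 m

Phase 3 (decelerating): v₀ = 2.61 m/s, a = -0.3 m/s².
v = v₀ + at = 2.61 + (-0.3)(2.5) = 1.86 m/s
Δx = v₀t + ½at² = 2.61·2.5 + 0.5·-0.3·2.5² = 5.58 m

Phase 4 (constant speed): v₀ = 1.86 m/s, a = 0 m/s².
Constant speed: t = d/v = 20/1.86 = 10.8 s
Total time = 3.42 + 4.50 + 2.50 + 10.8 = 21.2 s

21.2 s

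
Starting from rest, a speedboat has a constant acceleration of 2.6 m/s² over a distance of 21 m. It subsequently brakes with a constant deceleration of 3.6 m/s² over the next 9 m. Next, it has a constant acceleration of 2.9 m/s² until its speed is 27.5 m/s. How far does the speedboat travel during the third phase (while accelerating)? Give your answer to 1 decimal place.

122.7 m

Phase 1 (accelerating): v₀ = 0 m/s, a = 2.6 m/s².
v² = v₀² + 2aΔx = 0² + 2·2.6·21 = 109 → v = 10.4 m/s
t = (v − v₀)/a = (10.4 − 0)/2.6 = 4.02 s

Phase 2 (decelerating): v₀ = 10.4 m/s, a = -3.6 m/s².
v² = v₀² + 2aΔx = 10.4² + 2·-3.6·9 = 44.4 → v = 6.66 m/s
t = (v − v₀)/a = (6.66 − 10.4)/-3.6 = 1.05 s

Phase 3 (accelerating): v₀ = 6.66 m/s, a = 2.9 m/s².
v = v₀ + at → t = (27.5 − 6.66) / 2.9 = 7.19 s
v² = v₀² + 2aΔx → Δx = (27.5² − 6.66²)/(2·2.9) = 123 m
Distance in phase 3 = 123 m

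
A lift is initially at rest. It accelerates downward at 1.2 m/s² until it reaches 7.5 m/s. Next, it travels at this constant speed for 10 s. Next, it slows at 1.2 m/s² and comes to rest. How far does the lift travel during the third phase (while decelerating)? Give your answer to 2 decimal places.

23.44 m

Phase 1 (accelerating): v₀ = 0 m/s, a = 1.2 m/s².
v = v₀ + at → t = (7.5 − 0) / 1.2 = 6.25 s
v² = v₀² + 2aΔx → Δx = (7.5² − 0²)/(2·1.2) = 23.4 m

Phase 2 (constant speed): v₀ = 7.50 m/s, a = 0 m/s².
v = v₀ + at = 7.50 + (0)(10) = 7.50 m/s
Δx = v₀t + ½at² = 7.50·10 + 0.5·0·10² = 75.0 m

Phase 3 (decelerating): v₀ = 7.50 m/s, a = -1.2 m/s².
v = v₀ + at → t = (0 − 7.50) / -1.2 = 6.25 s
v² = v₀² + 2aΔx → Δx = (0² − 7.50²)/(2·-1.2) = 23.4 m
Distance in phase 3 = 23.4 m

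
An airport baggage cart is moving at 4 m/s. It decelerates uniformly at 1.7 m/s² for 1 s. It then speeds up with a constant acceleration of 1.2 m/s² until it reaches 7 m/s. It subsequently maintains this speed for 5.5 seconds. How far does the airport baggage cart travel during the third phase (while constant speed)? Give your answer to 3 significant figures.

38.5 m

Phase 1 (decelerating): v₀ = 4.00 m/s, a = -1.7 m/s².
v = v₀ + at = 4.00 + (-1.7)(1) = 2.30 m/s
Δx = v₀t + ½at² = 4.00·1 + 0.5·-1.7·1² = 3.15 m

Phase 2 (accelerating): v₀ = 2.30 m/s, a = 1.2 m/s².
v = v₀ + at → t = (7 − 2.30) / 1.2 = 3.92 s
v² = v₀² + 2aΔx → Δx = (7² − 2.30²)/(2·1.2) = 18.2 m

Phase 3 (constant speed): v₀ = 7.00 m/s, a = 0 m/s².
v = v₀ + at = 7.00 + (0)(5.5) = 7.00 m/s
Δx = v₀t + ½at² = 7.00·5.5 + 0.5·0·5.5² = 38.5 m
Distance in phase 3 = 38.5 m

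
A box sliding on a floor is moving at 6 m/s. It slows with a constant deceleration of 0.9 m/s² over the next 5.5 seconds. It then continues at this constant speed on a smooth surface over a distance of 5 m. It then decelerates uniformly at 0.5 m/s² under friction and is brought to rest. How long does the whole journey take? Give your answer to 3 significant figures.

Phase 1 (decelerating): v₀ = 6.00 m/s, a = -0.9 m/s².
v = v₀ + at = 6.00 + (-0.9)(5.5) = 1.05 m/s
Δx = v₀t + ½at² = 6.00·5.5 + 0.5·-0.9·5.5² = 19.4 m

Phase 2 (constant speed): v₀ = 1.05 m/s, a = 0 m/s².
Constant speed: t = d/v = 5/1.05 = 4.76 s

Phase 3 (decelerating): v₀ = 1.05 m/s, a = -0.5 m/s².
v = v₀ + at → t = (0 − 1.05) / -0.5 = 2.10 s
v² = v₀² + 2aΔx → Δx = (0² − 1.05²)/(2·-0.5) = 1.10 m
Total time = 5.50 + 4.76 + 2.10 = 12.4 s

12.4 s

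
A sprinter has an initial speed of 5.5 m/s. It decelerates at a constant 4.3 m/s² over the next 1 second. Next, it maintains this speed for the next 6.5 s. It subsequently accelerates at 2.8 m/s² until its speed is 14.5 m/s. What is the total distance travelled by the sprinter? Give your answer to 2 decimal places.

Phase 1 (decelerating): v₀ = 5.50 m/s, a = -4.3 m/s².
v = v₀ + at = 5.50 + (-4.3)(1) = 1.20 m/s
Δx = v₀t + ½at² = 5.50·1 + 0.5·-4.3·1² = 3.35 m

Phase 2 (constant speed): v₀ = 1.20 m/s, a = 0 m/s².
v = v₀ + at = 1.20 + (0)(6.5) = 1.20 m/s
Δx = v₀t + ½at² = 1.20·6.5 + 0.5·0·6.5² = 7.80 m

Phase 3 (accelerating): v₀ = 1.20 m/s, a = 2.8 m/s².
v = v₀ + at → t = (14.5 − 1.20) / 2.8 = 4.75 s
v² = v₀² + 2aΔx → Δx = (14.5² − 1.20²)/(2·2.8) = 37.3 m
Total distance = 3.35 + 7.80 + 37.3 = 48.4 m

48.44 m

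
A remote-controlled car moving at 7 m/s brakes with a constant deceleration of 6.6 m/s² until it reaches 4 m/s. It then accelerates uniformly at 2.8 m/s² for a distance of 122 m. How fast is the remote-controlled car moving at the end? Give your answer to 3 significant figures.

Phase 1 (decelerating): v₀ = 7.00 m/s, a = -6.6 m/s².
v = v₀ + at → t = (4 − 7.00) / -6.6 = 0.455 s
v² = v₀² + 2aΔx → Δx = (4² − 7.00²)/(2·-6.6) = 2.50 m

Phase 2 (accelerating): v₀ = 4.00 m/s, a = 2.8 m/s².
v² = v₀² + 2aΔx = 4.00² + 2·2.8·122 = 699 → v = 26.4 m/s
t = (v − v₀)/a = (26.4 − 4.00)/2.8 = 8.02 s
Final speed = 26.4 m/s

26.4 m/s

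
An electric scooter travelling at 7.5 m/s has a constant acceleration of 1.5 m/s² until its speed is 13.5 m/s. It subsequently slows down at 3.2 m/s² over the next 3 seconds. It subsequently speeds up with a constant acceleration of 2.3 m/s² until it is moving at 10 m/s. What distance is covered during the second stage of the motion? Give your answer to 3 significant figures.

26.1 m

Phase 1 (accelerating): v₀ = 7.50 m/s, a = 1.5 m/s².
v = v₀ + at → t = (13.5 − 7.50) / 1.5 = 4.00 s
v² = v₀² + 2aΔx → Δx = (13.5² − 7.50²)/(2·1.5) = 42.0 m

Phase 2 (decelerating): v₀ = 13.5 m/s, a = -3.2 m/s².
v = v₀ + at = 13.5 + (-3.2)(3) = 3.90 m/s
Δx = v₀t + ½at² = 13.5·3 + 0.5·-3.2·3² = 26.1 m
Distance in phase 2 = 26.1 m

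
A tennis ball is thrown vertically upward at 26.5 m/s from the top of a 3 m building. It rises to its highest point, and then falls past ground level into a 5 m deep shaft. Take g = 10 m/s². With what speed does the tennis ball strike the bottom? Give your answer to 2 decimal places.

Phase 1 (rising): v₀ = 26.5 m/s, a = -10 m/s².
v = v₀ + at → t = (0 − 26.5) / -10 = 2.65 s
v² = v₀² + 2aΔx → Δx = (0² − 26.5²)/(2·-10) = 35.1 m

Phase 2 (falling): v₀ = 0 m/s, a = -10 m/s².
Falls 43.1 m from rest: t = √(2·43.1/10) = 2.94 s; v = g·t = 29.4 m/s.
Final speed = 29.4 m/s

29.36 m/s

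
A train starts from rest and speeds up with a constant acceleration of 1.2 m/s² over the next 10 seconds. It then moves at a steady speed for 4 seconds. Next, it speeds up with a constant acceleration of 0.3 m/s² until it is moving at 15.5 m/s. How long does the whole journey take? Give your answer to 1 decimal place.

25.7 s

Phase 1 (accelerating): v₀ = 0 m/s, a = 1.2 m/s².
v = v₀ + at = 0 + (1.2)(10) = 12.0 m/s
Δx = v₀t + ½at² = 0·10 + 0.5·1.2·10² = 60.0 m

Phase 2 (constant speed): v₀ = 12.0 m/s, a = 0 m/s².
v = v₀ + at = 12.0 + (0)(4) = 12.0 m/s
Δx = v₀t + ½at² = 12.0·4 + 0.5·0·4² = 48.0 m

Phase 3 (accelerating): v₀ = 12.0 m/s, a = 0.3 m/s².
v = v₀ + at → t = (15.5 − 12.0) / 0.3 = 11.7 s
v² = v₀² + 2aΔx → Δx = (15.5² − 12.0²)/(2·0.3) = 160 m
Total time = 10.0 + 4.00 + 11.7 = 25.7 s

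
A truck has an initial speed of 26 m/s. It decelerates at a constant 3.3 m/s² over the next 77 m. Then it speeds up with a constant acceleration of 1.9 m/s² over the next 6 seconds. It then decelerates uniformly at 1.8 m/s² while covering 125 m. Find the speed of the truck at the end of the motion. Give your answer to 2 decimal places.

11.96 m/s

Phase 1 (decelerating): v₀ = 26.0 m/s, a = -3.3 m/s².
v² = v₀² + 2aΔx = 26.0² + 2·-3.3·77 = 168 → v = 13.0 m/s
t = (v − v₀)/a = (13.0 − 26.0)/-3.3 = 3.95 s

Phase 2 (accelerating): v₀ = 13.0 m/s, a = 1.9 m/s².
v = v₀ + at = 13.0 + (1.9)(6) = 24.4 m/s
Δx = v₀t + ½at² = 13.0·6 + 0.5·1.9·6² = 112 m

Phase 3 (decelerating): v₀ = 24.4 m/s, a = -1.8 m/s².
v² = v₀² + 2aΔx = 24.4² + 2·-1.8·125 = 143 → v = 12.0 m/s
t = (v − v₀)/a = (12.0 − 24.4)/-1.8 = 6.88 s
Final speed = 12.0 m/s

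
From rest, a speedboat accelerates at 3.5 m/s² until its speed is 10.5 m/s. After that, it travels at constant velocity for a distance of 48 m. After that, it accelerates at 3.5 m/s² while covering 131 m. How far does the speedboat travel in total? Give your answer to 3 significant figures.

195 m

Phase 1 (accelerating): v₀ = 0 m/s, a = 3.5 m/s².
v = v₀ + at → t = (10.5 − 0) / 3.5 = 3.00 s
v² = v₀² + 2aΔx → Δx = (10.5² − 0²)/(2·3.5) = 15.8 m

Phase 2 (constant speed): v₀ = 10.5 m/s, a = 0 m/s².
Constant speed: t = d/v = 48/10.5 = 4.57 s

Phase 3 (accelerating): v₀ = 10.5 m/s, a = 3.5 m/s².
v² = v₀² + 2aΔx = 10.5² + 2·3.5·131 = 1030 → v = 32.1 m/s
t = (v − v₀)/a = (32.1 − 10.5)/3.5 = 6.16 s
Total distance = 15.8 + 48.0 + 131 = 195 m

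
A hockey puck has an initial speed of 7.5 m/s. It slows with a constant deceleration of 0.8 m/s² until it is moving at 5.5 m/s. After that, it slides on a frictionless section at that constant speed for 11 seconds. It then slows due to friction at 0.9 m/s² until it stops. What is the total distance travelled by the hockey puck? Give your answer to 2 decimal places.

93.56 m

Phase 1 (decelerating): v₀ = 7.50 m/s, a = -0.8 m/s².
v = v₀ + at → t = (5.5 − 7.50) / -0.8 = 2.50 s
v² = v₀² + 2aΔx → Δx = (5.5² − 7.50²)/(2·-0.8) = 16.2 m

Phase 2 (constant speed): v₀ = 5.50 m/s, a = 0 m/s².
v = v₀ + at = 5.50 + (0)(11) = 5.50 m/s
Δx = v₀t + ½at² = 5.50·11 + 0.5·0·11² = 60.5 m

Phase 3 (decelerating): v₀ = 5.50 m/s, a = -0.9 m/s².
v = v₀ + at → t = (0 − 5.50) / -0.9 = 6.11 s
v² = v₀² + 2aΔx → Δx = (0² − 5.50²)/(2·-0.9) = 16.8 m
Total distance = 16.2 + 60.5 + 16.8 = 93.6 m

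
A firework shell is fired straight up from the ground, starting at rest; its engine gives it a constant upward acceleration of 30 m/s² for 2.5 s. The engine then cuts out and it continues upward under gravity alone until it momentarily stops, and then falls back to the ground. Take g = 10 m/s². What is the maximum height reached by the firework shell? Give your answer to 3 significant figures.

375 m

Phase 1 (powered ascent): v₀ = 0 m/s, a = 30 m/s².
v = v₀ + at = 0 + (30)(2.5) = 75.0 m/s
Δx = v₀t + ½at² = 0·2.5 + 0.5·30·2.5² = 93.8 m

Phase 2 (coasting upward): v₀ = 75.0 m/s, a = -10 m/s².
v = v₀ + at → t = (0 − 75.0) / -10 = 7.50 s
v² = v₀² + 2aΔx → Δx = (0² − 75.0²)/(2·-10) = 281 m
Maximum height = 93.8 + 281 = 375 m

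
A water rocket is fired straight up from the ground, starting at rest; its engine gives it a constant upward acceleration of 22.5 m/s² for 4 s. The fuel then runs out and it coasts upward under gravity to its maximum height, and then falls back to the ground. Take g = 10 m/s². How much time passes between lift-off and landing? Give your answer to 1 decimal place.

Phase 1 (powered ascent): v₀ = 0 m/s, a = 22.5 m/s².
v = v₀ + at = 0 + (22.5)(4) = 90.0 m/s
Δx = v₀t + ½at² = 0·4 + 0.5·22.5·4² = 180 m

Phase 2 (coasting upward): v₀ = 90.0 m/s, a = -10 m/s².
v = v₀ + at → t = (0 − 90.0) / -10 = 9.00 s
v² = v₀² + 2aΔx → Δx = (0² − 90.0²)/(2·-10) = 405 m

Phase 3 (free fall): v₀ = 0 m/s, a = -10 m/s².
Falls 585 m from rest: t = √(2·585/10) = 10.8 s; v = g·t = 108 m/s.
Total time = 4.00 + 9.00 + 10.8 = 23.8 s

23.8 s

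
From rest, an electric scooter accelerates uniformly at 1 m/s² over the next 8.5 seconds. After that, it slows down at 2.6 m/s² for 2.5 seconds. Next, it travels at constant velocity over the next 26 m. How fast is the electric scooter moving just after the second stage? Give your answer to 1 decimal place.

Phase 1 (accelerating): v₀ = 0 m/s, a = 1 m/s².
v = v₀ + at = 0 + (1)(8.5) = 8.50 m/s
Δx = v₀t + ½at² = 0·8.5 + 0.5·1·8.5² = 36.1 m

Phase 2 (decelerating): v₀ = 8.50 m/s, a = -2.6 m/s².
v = v₀ + at = 8.50 + (-2.6)(2.5) = 2.00 m/s
Δx = v₀t + ½at² = 8.50·2.5 + 0.5·-2.6·2.5² = 13.1 m
Speed at end of phase 2 = 2.00 m/s

2.0 m/s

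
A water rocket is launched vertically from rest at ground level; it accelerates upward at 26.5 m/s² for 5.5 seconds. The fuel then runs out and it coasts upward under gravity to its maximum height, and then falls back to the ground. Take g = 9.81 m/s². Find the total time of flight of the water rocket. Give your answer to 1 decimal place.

Phase 1 (powered ascent): v₀ = 0 m/s, a = 26.5 m/s².
v = v₀ + at = 0 + (26.5)(5.5) = 146 m/s
Δx = v₀t + ½at² = 0·5.5 + 0.5·26.5·5.5² = 401 m

Phase 2 (coasting upward): v₀ = 146 m/s, a = -9.81 m/s².
v = v₀ + at → t = (0 − 146) / -9.81 = 14.9 s
v² = v₀² + 2aΔx → Δx = (0² − 146²)/(2·-9.81) = 1080 m

Phase 3 (free fall): v₀ = 0 m/s, a = -9.81 m/s².
Falls 1480 m from rest: t = √(2·1480/9.81) = 17.4 s; v = g·t = 171 m/s.
Total time = 5.50 + 14.9 + 17.4 = 37.7 s

37.7 s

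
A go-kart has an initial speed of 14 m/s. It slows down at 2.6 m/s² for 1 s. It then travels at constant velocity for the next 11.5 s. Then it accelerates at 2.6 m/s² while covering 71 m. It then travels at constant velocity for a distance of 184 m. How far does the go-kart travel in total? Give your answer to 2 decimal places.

Phase 1 (decelerating): v₀ = 14.0 m/s, a = -2.6 m/s².
v = v₀ + at = 14.0 + (-2.6)(1) = 11.4 m/s
Δx = v₀t + ½at² = 14.0·1 + 0.5·-2.6·1² = 12.7 m

Phase 2 (constant speed): v₀ = 11.4 m/s, a = 0 m/s².
v = v₀ + at = 11.4 + (0)(11.5) = 11.4 m/s
Δx = v₀t + ½at² = 11.4·11.5 + 0.5·0·11.5² = 131 m

Phase 3 (accelerating): v₀ = 11.4 m/s, a = 2.6 m/s².
v² = v₀² + 2aΔx = 11.4² + 2·2.6·71 = 499 → v = 22.3 m/s
t = (v − v₀)/a = (22.3 − 11.4)/2.6 = 4.21 s

Phase 4 (constant speed): v₀ = 22.3 m/s, a = 0 m/s².
Constant speed: t = d/v = 184/22.3 = 8.24 s
Total distance = 12.7 + 131 + 71.0 + 184 = 399 m

398.80 m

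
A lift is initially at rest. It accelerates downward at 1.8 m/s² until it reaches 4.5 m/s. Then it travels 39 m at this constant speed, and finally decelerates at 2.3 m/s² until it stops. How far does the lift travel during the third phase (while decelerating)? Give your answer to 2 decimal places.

Phase 1 (accelerating): v₀ = 0 m/s, a = 1.8 m/s².
v = v₀ + at → t = (4.5 − 0) / 1.8 = 2.50 s
v² = v₀² + 2aΔx → Δx = (4.5² − 0²)/(2·1.8) = 5.62 m

Phase 2 (constant speed): v₀ = 4.50 m/s, a = 0 m/s².
Constant speed: t = d/v = 39/4.50 = 8.67 s

Phase 3 (decelerating): v₀ = 4.50 m/s, a = -2.3 m/s².
v = v₀ + at → t = (0 − 4.50) / -2.3 = 1.96 s
v² = v₀² + 2aΔx → Δx = (0² − 4.50²)/(2·-2.3) = 4.40 m
Distance in phase 3 = 4.40 m

4.40 m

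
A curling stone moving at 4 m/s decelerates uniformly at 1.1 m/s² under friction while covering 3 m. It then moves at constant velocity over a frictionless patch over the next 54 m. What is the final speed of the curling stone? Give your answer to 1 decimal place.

3.1 m/s

Phase 1 (decelerating): v₀ = 4.00 m/s, a = -1.1 m/s².
v² = v₀² + 2aΔx = 4.00² + 2·-1.1·3 = 9.40 → v = 3.07 m/s
t = (v − v₀)/a = (3.07 − 4.00)/-1.1 = 0.849 s

Phase 2 (constant speed): v₀ = 3.07 m/s, a = 0 m/s².
Constant speed: t = d/v = 54/3.07 = 17.6 s
Final speed = 3.07 m/s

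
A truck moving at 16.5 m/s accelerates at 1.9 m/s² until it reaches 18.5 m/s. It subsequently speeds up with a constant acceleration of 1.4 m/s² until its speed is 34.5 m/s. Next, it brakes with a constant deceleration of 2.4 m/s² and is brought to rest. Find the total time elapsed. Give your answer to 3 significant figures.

Phase 1 (accelerating): v₀ = 16.5 m/s, a = 1.9 m/s².
v = v₀ + at → t = (18.5 − 16.5) / 1.9 = 1.05 s
v² = v₀² + 2aΔx → Δx = (18.5² − 16.5²)/(2·1.9) = 18.4 m

Phase 2 (accelerating): v₀ = 18.5 m/s, a = 1.4 m/s².
v = v₀ + at → t = (34.5 − 18.5) / 1.4 = 11.4 s
v² = v₀² + 2aΔx → Δx = (34.5² − 18.5²)/(2·1.4) = 303 m

Phase 3 (decelerating): v₀ = 34.5 m/s, a = -2.4 m/s².
v = v₀ + at → t = (0 − 34.5) / -2.4 = 14.4 s
v² = v₀² + 2aΔx → Δx = (0² − 34.5²)/(2·-2.4) = 248 m
Total time = 1.05 + 11.4 + 14.4 = 26.9 s

26.9 s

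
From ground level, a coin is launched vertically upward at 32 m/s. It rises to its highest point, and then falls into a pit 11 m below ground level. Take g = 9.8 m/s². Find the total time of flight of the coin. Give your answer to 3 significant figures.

6.86 s

Phase 1 (rising): v₀ = 32.0 m/s, a = -9.8 m/s².
v = v₀ + at → t = (0 − 32.0) / -9.8 = 3.27 s
v² = v₀² + 2aΔx → Δx = (0² − 32.0²)/(2·-9.8) = 52.2 m

Phase 2 (falling): v₀ = 0 m/s, a = -9.8 m/s².
Falls 63.2 m from rest: t = √(2·63.2/9.8) = 3.59 s; v = g·t = 35.2 m/s.
Total time = 3.27 + 3.59 = 6.86 s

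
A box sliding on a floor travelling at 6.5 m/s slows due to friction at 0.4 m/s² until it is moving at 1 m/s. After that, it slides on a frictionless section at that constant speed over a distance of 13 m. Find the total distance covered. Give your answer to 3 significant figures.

Phase 1 (decelerating): v₀ = 6.50 m/s, a = -0.4 m/s².
v = v₀ + at → t = (1 − 6.50) / -0.4 = 13.8 s
v² = v₀² + 2aΔx → Δx = (1² − 6.50²)/(2·-0.4) = 51.6 m

Phase 2 (constant speed): v₀ = 1.00 m/s, a = 0 m/s².
Constant speed: t = d/v = 13/1.00 = 13.0 s
Total distance = 51.6 + 13.0 = 64.6 m

64.6 m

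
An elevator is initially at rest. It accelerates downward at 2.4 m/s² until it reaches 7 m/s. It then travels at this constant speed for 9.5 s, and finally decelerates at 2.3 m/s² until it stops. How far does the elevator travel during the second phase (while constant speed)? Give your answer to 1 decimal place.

66.5 m

Phase 1 (accelerating): v₀ = 0 m/s, a = 2.4 m/s².
v = v₀ + at → t = (7 − 0) / 2.4 = 2.92 s
v² = v₀² + 2aΔx → Δx = (7² − 0²)/(2·2.4) = 10.2 m

Phase 2 (constant speed): v₀ = 7.00 m/s, a = 0 m/s².
v = v₀ + at = 7.00 + (0)(9.5) = 7.00 m/s
Δx = v₀t + ½at² = 7.00·9.5 + 0.5·0·9.5² = 66.5 m
Distance in phase 2 = 66.5 m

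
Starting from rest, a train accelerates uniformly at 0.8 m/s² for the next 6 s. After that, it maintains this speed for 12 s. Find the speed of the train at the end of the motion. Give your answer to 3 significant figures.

4.80 m/s

Phase 1 (accelerating): v₀ = 0 m/s, a = 0.8 m/s².
v = v₀ + at = 0 + (0.8)(6) = 4.80 m/s
Δx = v₀t + ½at² = 0·6 + 0.5·0.8·6² = 14.4 m

Phase 2 (constant speed): v₀ = 4.80 m/s, a = 0 m/s².
v = v₀ + at = 4.80 + (0)(12) = 4.80 m/s
Δx = v₀t + ½at² = 4.80·12 + 0.5·0·12² = 57.6 m
Final speed = 4.80 m/s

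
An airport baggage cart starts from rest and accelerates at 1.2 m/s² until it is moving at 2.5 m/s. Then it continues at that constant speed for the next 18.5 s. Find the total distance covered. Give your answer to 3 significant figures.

Phase 1 (accelerating): v₀ = 0 m/s, a = 1.2 m/s².
v = v₀ + at → t = (2.5 − 0) / 1.2 = 2.08 s
v² = v₀² + 2aΔx → Δx = (2.5² − 0²)/(2·1.2) = 2.60 m

Phase 2 (constant speed): v₀ = 2.50 m/s, a = 0 m/s².
v = v₀ + at = 2.50 + (0)(18.5) = 2.50 m/s
Δx = v₀t + ½at² = 2.50·18.5 + 0.5·0·18.5² = 46.2 m
Total distance = 2.60 + 46.2 = 48.9 m

48.9 m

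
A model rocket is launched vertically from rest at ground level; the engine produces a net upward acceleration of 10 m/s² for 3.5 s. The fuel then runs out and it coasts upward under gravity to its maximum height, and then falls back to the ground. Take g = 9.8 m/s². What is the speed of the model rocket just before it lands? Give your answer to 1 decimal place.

49.2 m/s

Phase 1 (powered ascent): v₀ = 0 m/s, a = 10 m/s².
v = v₀ + at = 0 + (10)(3.5) = 35.0 m/s
Δx = v₀t + ½at² = 0·3.5 + 0.5·10·3.5² = 61.2 m

Phase 2 (coasting upward): v₀ = 35.0 m/s, a = -9.8 m/s².
v = v₀ + at → t = (0 − 35.0) / -9.8 = 3.57 s
v² = v₀² + 2aΔx → Δx = (0² − 35.0²)/(2·-9.8) = 62.5 m

Phase 3 (free fall): v₀ = 0 m/s, a = -9.8 m/s².
Falls 124 m from rest: t = √(2·124/9.8) = 5.03 s; v = g·t = 49.2 m/s.
Impact speed = 49.2 m/s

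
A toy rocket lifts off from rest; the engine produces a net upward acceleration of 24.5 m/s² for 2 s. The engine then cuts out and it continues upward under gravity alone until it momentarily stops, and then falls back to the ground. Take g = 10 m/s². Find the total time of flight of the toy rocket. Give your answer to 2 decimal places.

12.71 s

Phase 1 (powered ascent): v₀ = 0 m/s, a = 24.5 m/s².
v = v₀ + at = 0 + (24.5)(2) = 49.0 m/s
Δx = v₀t + ½at² = 0·2 + 0.5·24.5·2² = 49.0 m

Phase 2 (coasting upward): v₀ = 49.0 m/s, a = -10 m/s².
v = v₀ + at → t = (0 − 49.0) / -10 = 4.90 s
v² = v₀² + 2aΔx → Δx = (0² − 49.0²)/(2·-10) = 120 m

Phase 3 (free fall): v₀ = 0 m/s, a = -10 m/s².
Falls 169 m from rest: t = √(2·169/10) = 5.81 s; v = g·t = 58.1 m/s.
Total time = 2.00 + 4.90 + 5.81 = 12.7 s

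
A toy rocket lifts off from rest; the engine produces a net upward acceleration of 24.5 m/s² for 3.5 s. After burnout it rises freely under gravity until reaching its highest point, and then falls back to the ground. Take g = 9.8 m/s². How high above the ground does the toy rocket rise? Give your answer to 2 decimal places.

Phase 1 (powered ascent): v₀ = 0 m/s, a = 24.5 m/s².
v = v₀ + at = 0 + (24.5)(3.5) = 85.8 m/s
Δx = v₀t + ½at² = 0·3.5 + 0.5·24.5·3.5² = 150 m

Phase 2 (coasting upward): v₀ = 85.8 m/s, a = -9.8 m/s².
v = v₀ + at → t = (0 − 85.8) / -9.8 = 8.75 s
v² = v₀² + 2aΔx → Δx = (0² − 85.8²)/(2·-9.8) = 375 m
Maximum height = 150 + 375 = 525 m

525.22 m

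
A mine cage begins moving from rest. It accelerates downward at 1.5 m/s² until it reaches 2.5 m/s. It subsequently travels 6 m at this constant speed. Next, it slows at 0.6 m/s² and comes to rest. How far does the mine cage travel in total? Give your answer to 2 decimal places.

Phase 1 (accelerating): v₀ = 0 m/s, a = 1.5 m/s².
v = v₀ + at → t = (2.5 − 0) / 1.5 = 1.67 s
v² = v₀² + 2aΔx → Δx = (2.5² − 0²)/(2·1.5) = 2.08 m

Phase 2 (constant speed): v₀ = 2.50 m/s, a = 0 m/s².
Constant speed: t = d/v = 6/2.50 = 2.40 s

Phase 3 (decelerating): v₀ = 2.50 m/s, a = -0.6 m/s².
v = v₀ + at → t = (0 − 2.50) / -0.6 = 4.17 s
v² = v₀² + 2aΔx → Δx = (0² − 2.50²)/(2·-0.6) = 5.21 m
Total distance = 2.08 + 6.00 + 5.21 = 13.3 m

13.29 m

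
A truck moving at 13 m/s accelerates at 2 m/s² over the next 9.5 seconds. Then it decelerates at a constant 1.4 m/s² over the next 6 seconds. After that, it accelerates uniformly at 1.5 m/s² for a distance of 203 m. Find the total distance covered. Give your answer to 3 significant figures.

Phase 1 (accelerating): v₀ = 13.0 m/s, a = 2 m/s².
v = v₀ + at = 13.0 + (2)(9.5) = 32.0 m/s
Δx = v₀t + ½at² = 13.0·9.5 + 0.5·2·9.5² = 214 m

Phase 2 (decelerating): v₀ = 32.0 m/s, a = -1.4 m/s².
v = v₀ + at = 32.0 + (-1.4)(6) = 23.6 m/s
Δx = v₀t + ½at² = 32.0·6 + 0.5·-1.4·6² = 167 m

Phase 3 (accelerating): v₀ = 23.6 m/s, a = 1.5 m/s².
v² = v₀² + 2aΔx = 23.6² + 2·1.5·203 = 1170 → v = 34.1 m/s
t = (v − v₀)/a = (34.1 − 23.6)/1.5 = 7.03 s
Total distance = 214 + 167 + 203 = 584 m

584 m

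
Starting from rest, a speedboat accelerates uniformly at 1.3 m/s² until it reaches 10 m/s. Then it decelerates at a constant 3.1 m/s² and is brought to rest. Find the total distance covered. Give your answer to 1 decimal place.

Phase 1 (accelerating): v₀ = 0 m/s, a = 1.3 m/s².
v = v₀ + at → t = (10 − 0) / 1.3 = 7.69 s
v² = v₀² + 2aΔx → Δx = (10² − 0²)/(2·1.3) = 38.5 m

Phase 2 (decelerating): v₀ = 10.0 m/s, a = -3.1 m/s².
v = v₀ + at → t = (0 − 10.0) / -3.1 = 3.23 s
v² = v₀² + 2aΔx → Δx = (0² − 10.0²)/(2·-3.1) = 16.1 m
Total distance = 38.5 + 16.1 = 54.6 m

54.6 m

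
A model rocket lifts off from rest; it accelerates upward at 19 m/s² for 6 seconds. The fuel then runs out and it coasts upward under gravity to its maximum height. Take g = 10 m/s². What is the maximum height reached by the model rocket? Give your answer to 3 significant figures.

Phase 1 (powered ascent): v₀ = 0 m/s, a = 19 m/s².
v = v₀ + at = 0 + (19)(6) = 114 m/s
Δx = v₀t + ½at² = 0·6 + 0.5·19·6² = 342 m

Phase 2 (coasting upward): v₀ = 114 m/s, a = -10 m/s².
v = v₀ + at → t = (0 − 114) / -10 = 11.4 s
v² = v₀² + 2aΔx → Δx = (0² − 114²)/(2·-10) = 650 m
Maximum height = 342 + 650 = 992 m

992 m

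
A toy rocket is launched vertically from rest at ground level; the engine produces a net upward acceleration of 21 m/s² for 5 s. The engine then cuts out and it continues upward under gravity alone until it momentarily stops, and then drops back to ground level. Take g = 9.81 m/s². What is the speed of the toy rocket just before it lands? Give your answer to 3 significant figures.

Phase 1 (powered ascent): v₀ = 0 m/s, a = 21 m/s².
v = v₀ + at = 0 + (21)(5) = 105 m/s
Δx = v₀t + ½at² = 0·5 + 0.5·21·5² = 262 m

Phase 2 (coasting upward): v₀ = 105 m/s, a = -9.81 m/s².
v = v₀ + at → t = (0 − 105) / -9.81 = 10.7 s
v² = v₀² + 2aΔx → Δx = (0² − 105²)/(2·-9.81) = 562 m

Phase 3 (free fall): v₀ = 0 m/s, a = -9.81 m/s².
Falls 824 m from rest: t = √(2·824/9.81) = 13.0 s; v = g·t = 127 m/s.
Impact speed = 127 m/s

127 m/s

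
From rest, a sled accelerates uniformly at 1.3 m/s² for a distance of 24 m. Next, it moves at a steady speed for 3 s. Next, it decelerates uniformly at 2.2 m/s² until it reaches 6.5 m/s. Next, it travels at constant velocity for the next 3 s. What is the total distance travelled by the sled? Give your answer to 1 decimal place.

Phase 1 (accelerating): v₀ = 0 m/s, a = 1.3 m/s².
v² = v₀² + 2aΔx = 0² + 2·1.3·24 = 62.4 → v = 7.90 m/s
t = (v − v₀)/a = (7.90 − 0)/1.3 = 6.08 s

Phase 2 (constant speed): v₀ = 7.90 m/s, a = 0 m/s².
v = v₀ + at = 7.90 + (0)(3) = 7.90 m/s
Δx = v₀t + ½at² = 7.90·3 + 0.5·0·3² = 23.7 m

Phase 3 (decelerating): v₀ = 7.90 m/s, a = -2.2 m/s².
v = v₀ + at → t = (6.5 − 7.90) / -2.2 = 0.636 s
v² = v₀² + 2aΔx → Δx = (6.5² − 7.90²)/(2·-2.2) = 4.58 m

Phase 4 (constant speed): v₀ = 6.50 m/s, a = 0 m/s².
v = v₀ + at = 6.50 + (0)(3) = 6.50 m/s
Δx = v₀t + ½at² = 6.50·3 + 0.5·0·3² = 19.5 m
Total distance = 24.0 + 23.7 + 4.58 + 19.5 = 71.8 m

71.8 m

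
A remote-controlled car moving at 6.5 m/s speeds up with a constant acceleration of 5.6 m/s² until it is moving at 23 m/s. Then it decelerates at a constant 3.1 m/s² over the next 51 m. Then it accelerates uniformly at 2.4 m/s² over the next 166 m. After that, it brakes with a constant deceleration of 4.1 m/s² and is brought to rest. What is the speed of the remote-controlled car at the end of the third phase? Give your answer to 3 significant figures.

31.8 m/s

Phase 1 (accelerating): v₀ = 6.50 m/s, a = 5.6 m/s².
v = v₀ + at → t = (23 − 6.50) / 5.6 = 2.95 s
v² = v₀² + 2aΔx → Δx = (23² − 6.50²)/(2·5.6) = 43.5 m

Phase 2 (decelerating): v₀ = 23.0 m/s, a = -3.1 m/s².
v² = v₀² + 2aΔx = 23.0² + 2·-3.1·51 = 213 → v = 14.6 m/s
t = (v − v₀)/a = (14.6 − 23.0)/-3.1 = 2.71 s

Phase 3 (accelerating): v₀ = 14.6 m/s, a = 2.4 m/s².
v² = v₀² + 2aΔx = 14.6² + 2·2.4·166 = 1010 → v = 31.8 m/s
t = (v − v₀)/a = (31.8 − 14.6)/2.4 = 7.16 s
Speed at end of phase 3 = 31.8 m/s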